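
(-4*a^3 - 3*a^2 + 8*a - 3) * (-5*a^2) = 20*a^5 + 15*a^4 - 40*a^3 + 15*a^2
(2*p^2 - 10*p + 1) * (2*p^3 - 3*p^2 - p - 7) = 4*p^5 - 26*p^4 + 30*p^3 - 7*p^2 + 69*p - 7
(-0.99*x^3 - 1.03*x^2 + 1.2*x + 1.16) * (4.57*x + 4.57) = -4.5243*x^4 - 9.2314*x^3 + 0.776899999999999*x^2 + 10.7852*x + 5.3012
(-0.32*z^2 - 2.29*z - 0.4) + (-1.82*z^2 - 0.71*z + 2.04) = -2.14*z^2 - 3.0*z + 1.64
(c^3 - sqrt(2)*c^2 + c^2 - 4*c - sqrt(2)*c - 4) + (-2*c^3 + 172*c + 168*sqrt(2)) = -c^3 - sqrt(2)*c^2 + c^2 - sqrt(2)*c + 168*c - 4 + 168*sqrt(2)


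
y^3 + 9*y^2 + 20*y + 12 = (y + 1)*(y + 2)*(y + 6)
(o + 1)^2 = o^2 + 2*o + 1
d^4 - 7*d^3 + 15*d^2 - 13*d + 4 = (d - 4)*(d - 1)^3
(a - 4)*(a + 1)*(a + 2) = a^3 - a^2 - 10*a - 8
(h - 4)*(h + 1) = h^2 - 3*h - 4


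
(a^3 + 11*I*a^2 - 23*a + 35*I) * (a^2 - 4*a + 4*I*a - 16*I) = a^5 - 4*a^4 + 15*I*a^4 - 67*a^3 - 60*I*a^3 + 268*a^2 - 57*I*a^2 - 140*a + 228*I*a + 560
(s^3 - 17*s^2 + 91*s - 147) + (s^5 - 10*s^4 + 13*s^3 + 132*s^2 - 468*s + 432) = s^5 - 10*s^4 + 14*s^3 + 115*s^2 - 377*s + 285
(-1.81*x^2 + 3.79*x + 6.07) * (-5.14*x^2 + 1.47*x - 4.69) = 9.3034*x^4 - 22.1413*x^3 - 17.1396*x^2 - 8.8522*x - 28.4683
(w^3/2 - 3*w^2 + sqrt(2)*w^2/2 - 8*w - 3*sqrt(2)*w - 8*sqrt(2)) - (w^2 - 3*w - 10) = w^3/2 - 4*w^2 + sqrt(2)*w^2/2 - 5*w - 3*sqrt(2)*w - 8*sqrt(2) + 10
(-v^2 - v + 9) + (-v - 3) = -v^2 - 2*v + 6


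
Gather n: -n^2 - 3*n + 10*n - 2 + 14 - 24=-n^2 + 7*n - 12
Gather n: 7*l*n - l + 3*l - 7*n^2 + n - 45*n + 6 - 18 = 2*l - 7*n^2 + n*(7*l - 44) - 12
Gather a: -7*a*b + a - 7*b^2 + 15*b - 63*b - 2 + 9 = a*(1 - 7*b) - 7*b^2 - 48*b + 7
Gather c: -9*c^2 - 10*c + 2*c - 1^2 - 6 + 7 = -9*c^2 - 8*c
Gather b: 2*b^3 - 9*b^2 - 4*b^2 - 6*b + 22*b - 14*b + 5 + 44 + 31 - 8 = 2*b^3 - 13*b^2 + 2*b + 72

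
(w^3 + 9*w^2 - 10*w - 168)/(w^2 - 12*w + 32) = (w^2 + 13*w + 42)/(w - 8)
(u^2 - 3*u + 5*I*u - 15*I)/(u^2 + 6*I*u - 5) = (u - 3)/(u + I)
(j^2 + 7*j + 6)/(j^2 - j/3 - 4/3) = 3*(j + 6)/(3*j - 4)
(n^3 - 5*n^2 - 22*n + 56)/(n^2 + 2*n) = (n^3 - 5*n^2 - 22*n + 56)/(n*(n + 2))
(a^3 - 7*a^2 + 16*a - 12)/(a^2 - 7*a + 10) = (a^2 - 5*a + 6)/(a - 5)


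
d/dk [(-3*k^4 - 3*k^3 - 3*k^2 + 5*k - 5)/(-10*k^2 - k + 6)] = (60*k^5 + 39*k^4 - 66*k^3 - k^2 - 136*k + 25)/(100*k^4 + 20*k^3 - 119*k^2 - 12*k + 36)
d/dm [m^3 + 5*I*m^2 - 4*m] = 3*m^2 + 10*I*m - 4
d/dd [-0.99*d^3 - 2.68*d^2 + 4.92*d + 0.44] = -2.97*d^2 - 5.36*d + 4.92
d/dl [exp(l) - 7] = exp(l)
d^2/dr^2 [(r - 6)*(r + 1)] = 2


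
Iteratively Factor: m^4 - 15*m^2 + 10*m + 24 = (m + 4)*(m^3 - 4*m^2 + m + 6) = (m - 2)*(m + 4)*(m^2 - 2*m - 3) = (m - 3)*(m - 2)*(m + 4)*(m + 1)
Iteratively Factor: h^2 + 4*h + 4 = (h + 2)*(h + 2)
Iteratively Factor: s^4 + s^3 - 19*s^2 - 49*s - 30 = (s + 2)*(s^3 - s^2 - 17*s - 15) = (s + 2)*(s + 3)*(s^2 - 4*s - 5) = (s + 1)*(s + 2)*(s + 3)*(s - 5)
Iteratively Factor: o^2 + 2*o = (o + 2)*(o)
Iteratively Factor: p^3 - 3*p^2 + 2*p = (p - 2)*(p^2 - p) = (p - 2)*(p - 1)*(p)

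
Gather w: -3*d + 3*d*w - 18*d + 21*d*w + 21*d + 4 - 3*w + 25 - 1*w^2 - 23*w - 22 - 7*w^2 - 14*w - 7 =-8*w^2 + w*(24*d - 40)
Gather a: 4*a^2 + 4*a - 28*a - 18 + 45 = 4*a^2 - 24*a + 27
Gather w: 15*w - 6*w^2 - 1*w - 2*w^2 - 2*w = -8*w^2 + 12*w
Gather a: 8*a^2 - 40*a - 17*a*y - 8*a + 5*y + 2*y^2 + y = 8*a^2 + a*(-17*y - 48) + 2*y^2 + 6*y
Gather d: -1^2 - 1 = -2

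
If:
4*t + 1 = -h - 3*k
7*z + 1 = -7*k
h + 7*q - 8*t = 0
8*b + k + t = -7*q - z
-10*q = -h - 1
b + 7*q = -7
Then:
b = 526/375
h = -6827/525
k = 59606/7875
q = -3151/2625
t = -7024/2625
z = -60731/7875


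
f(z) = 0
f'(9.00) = 0.00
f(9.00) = 0.00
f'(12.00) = 0.00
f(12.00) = 0.00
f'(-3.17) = 0.00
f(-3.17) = 0.00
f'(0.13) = 0.00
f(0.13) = 0.00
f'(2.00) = 0.00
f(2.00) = 0.00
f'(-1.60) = 0.00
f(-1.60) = 0.00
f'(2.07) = 0.00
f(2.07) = 0.00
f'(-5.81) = 0.00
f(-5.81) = 0.00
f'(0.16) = 0.00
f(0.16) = 0.00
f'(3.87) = 0.00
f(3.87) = 0.00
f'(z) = 0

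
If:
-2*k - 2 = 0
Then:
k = -1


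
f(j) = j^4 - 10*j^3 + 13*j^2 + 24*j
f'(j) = 4*j^3 - 30*j^2 + 26*j + 24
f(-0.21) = -4.37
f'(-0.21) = 17.18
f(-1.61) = 43.51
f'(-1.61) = -112.32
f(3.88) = -68.65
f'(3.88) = -93.11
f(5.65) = -233.98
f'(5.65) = -65.33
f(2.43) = 26.46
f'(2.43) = -32.57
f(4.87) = -167.32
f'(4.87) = -98.88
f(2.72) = 14.96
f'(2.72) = -46.74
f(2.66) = 17.68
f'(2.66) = -43.82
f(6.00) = -252.00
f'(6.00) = -36.00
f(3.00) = 0.00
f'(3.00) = -60.00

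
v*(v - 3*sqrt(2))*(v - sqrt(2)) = v^3 - 4*sqrt(2)*v^2 + 6*v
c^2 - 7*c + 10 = (c - 5)*(c - 2)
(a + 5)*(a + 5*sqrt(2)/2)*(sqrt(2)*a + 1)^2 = 2*a^4 + 7*sqrt(2)*a^3 + 10*a^3 + 11*a^2 + 35*sqrt(2)*a^2 + 5*sqrt(2)*a/2 + 55*a + 25*sqrt(2)/2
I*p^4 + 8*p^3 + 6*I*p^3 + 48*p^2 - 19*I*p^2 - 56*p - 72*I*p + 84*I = (p + 7)*(p - 6*I)*(p - 2*I)*(I*p - I)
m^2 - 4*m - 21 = (m - 7)*(m + 3)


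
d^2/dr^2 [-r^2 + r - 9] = -2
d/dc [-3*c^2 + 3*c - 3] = 3 - 6*c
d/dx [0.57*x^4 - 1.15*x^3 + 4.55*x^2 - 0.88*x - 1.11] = 2.28*x^3 - 3.45*x^2 + 9.1*x - 0.88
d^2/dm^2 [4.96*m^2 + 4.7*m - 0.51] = 9.92000000000000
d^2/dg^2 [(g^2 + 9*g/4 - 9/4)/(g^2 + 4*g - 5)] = (-7*g^3 + 33*g^2 + 27*g + 91)/(2*(g^6 + 12*g^5 + 33*g^4 - 56*g^3 - 165*g^2 + 300*g - 125))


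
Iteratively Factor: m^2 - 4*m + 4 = (m - 2)*(m - 2)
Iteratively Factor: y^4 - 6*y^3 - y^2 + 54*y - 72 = (y - 4)*(y^3 - 2*y^2 - 9*y + 18) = (y - 4)*(y - 2)*(y^2 - 9) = (y - 4)*(y - 2)*(y + 3)*(y - 3)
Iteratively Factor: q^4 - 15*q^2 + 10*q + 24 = (q - 3)*(q^3 + 3*q^2 - 6*q - 8) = (q - 3)*(q + 1)*(q^2 + 2*q - 8) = (q - 3)*(q - 2)*(q + 1)*(q + 4)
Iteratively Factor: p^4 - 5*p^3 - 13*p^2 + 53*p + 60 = (p + 3)*(p^3 - 8*p^2 + 11*p + 20) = (p + 1)*(p + 3)*(p^2 - 9*p + 20) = (p - 4)*(p + 1)*(p + 3)*(p - 5)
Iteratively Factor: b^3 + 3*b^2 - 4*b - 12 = (b + 3)*(b^2 - 4) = (b - 2)*(b + 3)*(b + 2)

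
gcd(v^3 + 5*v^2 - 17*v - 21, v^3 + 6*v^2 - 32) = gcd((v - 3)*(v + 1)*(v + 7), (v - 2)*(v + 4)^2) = 1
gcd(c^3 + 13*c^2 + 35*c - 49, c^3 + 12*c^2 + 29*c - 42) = c^2 + 6*c - 7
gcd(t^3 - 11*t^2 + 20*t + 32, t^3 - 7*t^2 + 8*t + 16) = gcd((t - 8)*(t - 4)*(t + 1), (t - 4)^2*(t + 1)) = t^2 - 3*t - 4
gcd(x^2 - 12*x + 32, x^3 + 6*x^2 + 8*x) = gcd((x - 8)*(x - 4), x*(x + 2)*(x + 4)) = 1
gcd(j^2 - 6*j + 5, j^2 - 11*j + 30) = j - 5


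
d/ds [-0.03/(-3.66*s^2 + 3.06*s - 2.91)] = (0.0918 - 0.2196*s)/(3.66*s^2 - 3.06*s + 2.91)^2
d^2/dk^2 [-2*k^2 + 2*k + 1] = -4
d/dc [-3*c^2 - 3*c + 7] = -6*c - 3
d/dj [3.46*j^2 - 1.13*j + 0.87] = 6.92*j - 1.13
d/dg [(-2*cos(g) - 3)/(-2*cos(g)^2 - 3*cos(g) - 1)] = (4*cos(g)^2 + 12*cos(g) + 7)*sin(g)/((cos(g) + 1)^2*(2*cos(g) + 1)^2)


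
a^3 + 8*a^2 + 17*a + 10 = (a + 1)*(a + 2)*(a + 5)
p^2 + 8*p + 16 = (p + 4)^2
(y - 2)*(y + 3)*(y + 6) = y^3 + 7*y^2 - 36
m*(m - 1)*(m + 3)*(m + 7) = m^4 + 9*m^3 + 11*m^2 - 21*m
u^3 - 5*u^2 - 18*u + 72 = (u - 6)*(u - 3)*(u + 4)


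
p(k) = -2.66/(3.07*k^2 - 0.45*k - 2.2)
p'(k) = -2.66*(0.45 - 6.14*k)/(3.07*k^2 - 0.45*k - 2.2)^2 = (16.3324*k - 1.197)/(-3.07*k^2 + 0.45*k + 2.2)^2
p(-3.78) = -0.06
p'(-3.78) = -0.03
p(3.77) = -0.07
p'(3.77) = 0.04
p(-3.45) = -0.07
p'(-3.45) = -0.04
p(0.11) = 1.20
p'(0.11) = 0.12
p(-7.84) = -0.01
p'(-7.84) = -0.00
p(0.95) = -18.58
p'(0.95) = 698.51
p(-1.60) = -0.42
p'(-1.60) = -0.67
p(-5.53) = -0.03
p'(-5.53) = -0.01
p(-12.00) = -0.01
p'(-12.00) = -0.00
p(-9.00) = -0.01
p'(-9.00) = -0.00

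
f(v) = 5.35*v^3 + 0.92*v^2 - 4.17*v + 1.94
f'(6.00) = 584.67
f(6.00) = 1165.64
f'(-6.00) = 562.59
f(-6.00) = -1095.52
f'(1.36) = 28.02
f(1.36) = 11.43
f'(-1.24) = 18.23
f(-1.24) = -1.68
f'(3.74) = 227.21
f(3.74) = 279.09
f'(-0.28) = -3.43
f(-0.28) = 3.06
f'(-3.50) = 186.00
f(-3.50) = -201.58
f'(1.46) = 32.73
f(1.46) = 14.46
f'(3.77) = 230.88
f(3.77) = 285.96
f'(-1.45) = 26.91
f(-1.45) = -6.39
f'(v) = 16.05*v^2 + 1.84*v - 4.17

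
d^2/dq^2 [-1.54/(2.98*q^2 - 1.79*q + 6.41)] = (27.351632*q^2 - 16.429336*q - 1.54*(5.96*q - 1.79)*(11.92*q - 3.58) + 58.833544)/(2.98*q^2 - 1.79*q + 6.41)^3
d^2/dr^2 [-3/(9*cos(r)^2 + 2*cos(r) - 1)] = 3*(648*sin(r)^4 - 404*sin(r)^2 - 131*cos(r) + 27*cos(3*r) - 296)/(2*(-9*sin(r)^2 + 2*cos(r) + 8)^3)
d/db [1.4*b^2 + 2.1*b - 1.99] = 2.8*b + 2.1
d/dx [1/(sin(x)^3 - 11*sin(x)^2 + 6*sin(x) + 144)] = (-3*sin(x)^2 + 22*sin(x) - 6)*cos(x)/(sin(x)^3 - 11*sin(x)^2 + 6*sin(x) + 144)^2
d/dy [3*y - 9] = 3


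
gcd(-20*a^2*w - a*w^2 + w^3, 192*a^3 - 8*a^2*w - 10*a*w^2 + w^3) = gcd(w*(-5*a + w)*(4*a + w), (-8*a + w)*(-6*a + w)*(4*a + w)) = 4*a + w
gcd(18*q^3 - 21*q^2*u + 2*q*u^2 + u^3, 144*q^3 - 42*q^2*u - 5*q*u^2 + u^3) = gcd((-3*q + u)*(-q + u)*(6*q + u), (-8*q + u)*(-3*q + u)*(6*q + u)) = 18*q^2 - 3*q*u - u^2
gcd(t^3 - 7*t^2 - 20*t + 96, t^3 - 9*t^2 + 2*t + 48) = t^2 - 11*t + 24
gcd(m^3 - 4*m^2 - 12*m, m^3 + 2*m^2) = m^2 + 2*m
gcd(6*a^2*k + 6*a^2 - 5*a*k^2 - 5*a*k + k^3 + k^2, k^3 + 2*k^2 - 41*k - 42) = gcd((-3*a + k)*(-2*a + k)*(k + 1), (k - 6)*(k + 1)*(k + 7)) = k + 1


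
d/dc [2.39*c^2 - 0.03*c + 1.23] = 4.78*c - 0.03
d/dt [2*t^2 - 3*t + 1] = 4*t - 3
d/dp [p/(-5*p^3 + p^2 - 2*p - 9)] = (-5*p^3 + p^2 + p*(15*p^2 - 2*p + 2) - 2*p - 9)/(5*p^3 - p^2 + 2*p + 9)^2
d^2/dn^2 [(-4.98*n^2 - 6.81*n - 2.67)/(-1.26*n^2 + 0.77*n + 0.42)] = (7.105427357601e-15*n^4 + 31.286304*n^3 + 41.245848*n^2 + 6.080508*n + 3.34425)/(2.000376*n^6 - 3.667356*n^5 + 0.240786*n^4 + 1.988371*n^3 - 0.0802620000000002*n^2 - 0.407484*n - 0.074088)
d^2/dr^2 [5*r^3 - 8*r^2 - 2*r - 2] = 30*r - 16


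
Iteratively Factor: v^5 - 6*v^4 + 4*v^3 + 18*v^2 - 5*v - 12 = (v + 1)*(v^4 - 7*v^3 + 11*v^2 + 7*v - 12) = (v - 3)*(v + 1)*(v^3 - 4*v^2 - v + 4) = (v - 3)*(v - 1)*(v + 1)*(v^2 - 3*v - 4) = (v - 4)*(v - 3)*(v - 1)*(v + 1)*(v + 1)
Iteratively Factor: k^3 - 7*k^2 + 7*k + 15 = (k + 1)*(k^2 - 8*k + 15) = (k - 5)*(k + 1)*(k - 3)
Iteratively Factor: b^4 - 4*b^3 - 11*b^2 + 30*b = (b + 3)*(b^3 - 7*b^2 + 10*b) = (b - 5)*(b + 3)*(b^2 - 2*b) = b*(b - 5)*(b + 3)*(b - 2)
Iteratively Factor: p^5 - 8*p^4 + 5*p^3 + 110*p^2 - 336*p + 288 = (p - 4)*(p^4 - 4*p^3 - 11*p^2 + 66*p - 72) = (p - 4)*(p + 4)*(p^3 - 8*p^2 + 21*p - 18) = (p - 4)*(p - 3)*(p + 4)*(p^2 - 5*p + 6) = (p - 4)*(p - 3)*(p - 2)*(p + 4)*(p - 3)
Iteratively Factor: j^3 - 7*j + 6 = (j - 1)*(j^2 + j - 6) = (j - 1)*(j + 3)*(j - 2)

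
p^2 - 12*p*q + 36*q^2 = (p - 6*q)^2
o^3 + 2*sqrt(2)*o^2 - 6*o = o*(o - sqrt(2))*(o + 3*sqrt(2))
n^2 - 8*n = n*(n - 8)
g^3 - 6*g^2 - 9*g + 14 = (g - 7)*(g - 1)*(g + 2)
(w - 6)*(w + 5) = w^2 - w - 30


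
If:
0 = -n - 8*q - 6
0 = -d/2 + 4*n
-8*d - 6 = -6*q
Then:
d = -48/37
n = -6/37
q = -27/37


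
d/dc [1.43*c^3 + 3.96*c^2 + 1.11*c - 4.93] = 4.29*c^2 + 7.92*c + 1.11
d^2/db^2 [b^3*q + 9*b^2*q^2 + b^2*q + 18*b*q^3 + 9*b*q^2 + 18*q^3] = 2*q*(3*b + 9*q + 1)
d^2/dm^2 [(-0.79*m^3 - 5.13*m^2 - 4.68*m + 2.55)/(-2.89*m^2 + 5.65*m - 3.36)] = (280.801184*m^3 - 516.657402*m^2 + 30.6707219999998*m + 180.239826)/(24.137569*m^6 - 141.568095*m^5 + 360.957243*m^4 - 509.544685*m^3 + 419.659632*m^2 - 191.35872*m + 37.933056)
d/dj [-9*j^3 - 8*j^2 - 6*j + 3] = -27*j^2 - 16*j - 6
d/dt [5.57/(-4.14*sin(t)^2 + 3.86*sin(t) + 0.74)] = (46.1196*sin(t) - 21.5002)*cos(t)/(-4.14*sin(t)^2 + 3.86*sin(t) + 0.74)^2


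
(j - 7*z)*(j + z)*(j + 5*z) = j^3 - j^2*z - 37*j*z^2 - 35*z^3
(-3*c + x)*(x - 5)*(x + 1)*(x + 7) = -3*c*x^3 - 9*c*x^2 + 99*c*x + 105*c + x^4 + 3*x^3 - 33*x^2 - 35*x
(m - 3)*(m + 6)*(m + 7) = m^3 + 10*m^2 + 3*m - 126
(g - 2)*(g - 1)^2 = g^3 - 4*g^2 + 5*g - 2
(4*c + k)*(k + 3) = 4*c*k + 12*c + k^2 + 3*k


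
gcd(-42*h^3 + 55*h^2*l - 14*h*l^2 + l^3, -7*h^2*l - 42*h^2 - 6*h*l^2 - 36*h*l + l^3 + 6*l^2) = 7*h - l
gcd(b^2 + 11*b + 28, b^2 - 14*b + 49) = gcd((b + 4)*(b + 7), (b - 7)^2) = 1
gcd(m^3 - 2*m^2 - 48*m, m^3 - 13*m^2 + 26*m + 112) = m - 8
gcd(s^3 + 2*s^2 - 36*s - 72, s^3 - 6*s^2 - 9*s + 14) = s + 2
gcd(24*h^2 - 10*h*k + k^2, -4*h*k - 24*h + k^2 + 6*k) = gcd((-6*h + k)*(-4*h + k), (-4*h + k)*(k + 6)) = 4*h - k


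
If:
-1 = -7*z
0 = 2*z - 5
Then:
No Solution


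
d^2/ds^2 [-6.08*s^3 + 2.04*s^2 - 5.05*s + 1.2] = 4.08 - 36.48*s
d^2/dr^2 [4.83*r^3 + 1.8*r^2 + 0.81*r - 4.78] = 28.98*r + 3.6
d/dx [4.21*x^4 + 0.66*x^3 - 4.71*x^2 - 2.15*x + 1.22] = 16.84*x^3 + 1.98*x^2 - 9.42*x - 2.15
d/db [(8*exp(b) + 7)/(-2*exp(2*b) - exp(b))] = (16*exp(2*b) + 28*exp(b) + 7)*exp(-b)/(4*exp(2*b) + 4*exp(b) + 1)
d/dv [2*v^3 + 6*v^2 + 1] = 6*v*(v + 2)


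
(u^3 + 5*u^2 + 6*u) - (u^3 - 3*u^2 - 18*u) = 8*u^2 + 24*u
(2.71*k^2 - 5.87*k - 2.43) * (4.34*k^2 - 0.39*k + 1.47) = 11.7614*k^4 - 26.5327*k^3 - 4.2732*k^2 - 7.6812*k - 3.5721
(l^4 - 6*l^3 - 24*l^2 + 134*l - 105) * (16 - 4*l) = -4*l^5 + 40*l^4 - 920*l^2 + 2564*l - 1680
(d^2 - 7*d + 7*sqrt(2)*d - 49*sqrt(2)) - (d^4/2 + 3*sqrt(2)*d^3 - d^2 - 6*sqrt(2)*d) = -d^4/2 - 3*sqrt(2)*d^3 + 2*d^2 - 7*d + 13*sqrt(2)*d - 49*sqrt(2)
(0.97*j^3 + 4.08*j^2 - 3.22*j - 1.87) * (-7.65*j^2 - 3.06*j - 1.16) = -7.4205*j^5 - 34.1802*j^4 + 11.023*j^3 + 19.4259*j^2 + 9.4574*j + 2.1692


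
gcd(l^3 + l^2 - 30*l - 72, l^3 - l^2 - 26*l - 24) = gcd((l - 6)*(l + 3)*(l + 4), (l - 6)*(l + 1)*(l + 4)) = l^2 - 2*l - 24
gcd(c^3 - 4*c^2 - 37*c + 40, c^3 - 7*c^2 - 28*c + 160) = c^2 - 3*c - 40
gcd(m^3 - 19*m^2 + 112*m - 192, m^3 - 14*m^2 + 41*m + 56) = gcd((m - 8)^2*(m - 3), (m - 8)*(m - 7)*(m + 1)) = m - 8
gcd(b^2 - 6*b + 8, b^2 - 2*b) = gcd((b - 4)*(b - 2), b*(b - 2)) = b - 2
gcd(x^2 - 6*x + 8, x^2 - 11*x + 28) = x - 4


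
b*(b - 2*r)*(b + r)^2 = b^4 - 3*b^2*r^2 - 2*b*r^3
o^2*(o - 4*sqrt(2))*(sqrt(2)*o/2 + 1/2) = sqrt(2)*o^4/2 - 7*o^3/2 - 2*sqrt(2)*o^2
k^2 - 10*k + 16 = (k - 8)*(k - 2)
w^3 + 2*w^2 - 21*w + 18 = (w - 3)*(w - 1)*(w + 6)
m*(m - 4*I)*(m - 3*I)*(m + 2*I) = m^4 - 5*I*m^3 + 2*m^2 - 24*I*m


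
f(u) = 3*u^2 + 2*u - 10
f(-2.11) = -0.86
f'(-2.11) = -10.66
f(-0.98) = -9.08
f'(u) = 6*u + 2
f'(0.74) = 6.44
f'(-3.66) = -19.96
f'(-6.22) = -35.32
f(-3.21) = 14.49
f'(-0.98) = -3.88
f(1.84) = 3.84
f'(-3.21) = -17.26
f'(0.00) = 2.00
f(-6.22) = 93.63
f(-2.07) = -1.29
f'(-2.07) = -10.42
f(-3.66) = 22.87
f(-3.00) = 11.00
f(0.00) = -10.00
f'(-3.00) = -16.00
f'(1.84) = 13.04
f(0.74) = -6.88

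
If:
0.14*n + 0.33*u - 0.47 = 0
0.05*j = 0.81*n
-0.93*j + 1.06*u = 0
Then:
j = 1.58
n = 0.10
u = 1.38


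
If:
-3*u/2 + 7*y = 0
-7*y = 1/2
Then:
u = -1/3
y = -1/14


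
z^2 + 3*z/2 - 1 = (z - 1/2)*(z + 2)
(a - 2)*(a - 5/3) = a^2 - 11*a/3 + 10/3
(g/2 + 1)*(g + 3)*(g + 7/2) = g^3/2 + 17*g^2/4 + 47*g/4 + 21/2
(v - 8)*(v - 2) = v^2 - 10*v + 16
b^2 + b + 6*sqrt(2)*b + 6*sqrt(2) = (b + 1)*(b + 6*sqrt(2))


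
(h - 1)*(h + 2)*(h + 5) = h^3 + 6*h^2 + 3*h - 10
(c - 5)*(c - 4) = c^2 - 9*c + 20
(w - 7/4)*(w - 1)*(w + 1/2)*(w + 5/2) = w^4 + w^3/4 - 21*w^2/4 + 29*w/16 + 35/16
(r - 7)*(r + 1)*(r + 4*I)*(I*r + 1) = I*r^4 - 3*r^3 - 6*I*r^3 + 18*r^2 - 3*I*r^2 + 21*r - 24*I*r - 28*I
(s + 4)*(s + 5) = s^2 + 9*s + 20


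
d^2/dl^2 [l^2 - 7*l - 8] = 2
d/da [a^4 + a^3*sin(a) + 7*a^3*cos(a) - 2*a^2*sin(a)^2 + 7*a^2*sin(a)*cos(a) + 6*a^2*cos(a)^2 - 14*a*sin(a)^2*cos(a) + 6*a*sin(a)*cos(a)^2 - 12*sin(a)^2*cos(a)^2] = -7*a^3*sin(a) + a^3*cos(a) + 4*a^3 + 3*a^2*sin(a) - 8*a^2*sin(2*a) + 21*a^2*cos(a) + 7*a^2*cos(2*a) + 7*a*sin(a)/2 + 7*a*sin(2*a) - 21*a*sin(3*a)/2 + 3*a*cos(a)/2 + 8*a*cos(2*a) + 9*a*cos(3*a)/2 + 4*a + 3*sin(a)/2 + 3*sin(3*a)/2 - 6*sin(4*a) - 7*cos(a)/2 + 7*cos(3*a)/2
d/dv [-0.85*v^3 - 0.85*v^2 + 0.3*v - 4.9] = -2.55*v^2 - 1.7*v + 0.3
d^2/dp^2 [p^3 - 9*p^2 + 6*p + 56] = 6*p - 18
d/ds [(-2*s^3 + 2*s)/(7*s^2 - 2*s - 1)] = 2*(-7*s^4 + 4*s^3 - 4*s^2 - 1)/(49*s^4 - 28*s^3 - 10*s^2 + 4*s + 1)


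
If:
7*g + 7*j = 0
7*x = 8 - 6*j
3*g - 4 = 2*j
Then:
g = 4/5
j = -4/5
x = 64/35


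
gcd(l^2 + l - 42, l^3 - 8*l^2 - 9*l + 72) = 1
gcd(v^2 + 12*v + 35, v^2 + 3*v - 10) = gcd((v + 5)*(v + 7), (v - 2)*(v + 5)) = v + 5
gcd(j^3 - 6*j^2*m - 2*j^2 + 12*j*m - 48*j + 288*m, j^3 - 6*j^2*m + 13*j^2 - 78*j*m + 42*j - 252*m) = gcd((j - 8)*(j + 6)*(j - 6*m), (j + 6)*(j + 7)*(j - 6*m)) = j^2 - 6*j*m + 6*j - 36*m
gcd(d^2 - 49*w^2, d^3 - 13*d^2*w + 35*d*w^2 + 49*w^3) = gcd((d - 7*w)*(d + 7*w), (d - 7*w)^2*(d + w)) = -d + 7*w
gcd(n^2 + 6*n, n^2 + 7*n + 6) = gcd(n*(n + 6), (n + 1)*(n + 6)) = n + 6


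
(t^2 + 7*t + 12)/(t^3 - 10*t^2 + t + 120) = (t + 4)/(t^2 - 13*t + 40)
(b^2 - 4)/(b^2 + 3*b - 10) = (b + 2)/(b + 5)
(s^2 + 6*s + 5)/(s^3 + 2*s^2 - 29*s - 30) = (s + 5)/(s^2 + s - 30)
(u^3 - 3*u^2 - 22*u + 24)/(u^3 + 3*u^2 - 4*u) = (u - 6)/u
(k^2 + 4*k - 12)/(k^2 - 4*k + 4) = (k + 6)/(k - 2)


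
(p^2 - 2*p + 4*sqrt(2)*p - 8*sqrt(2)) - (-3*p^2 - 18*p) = 4*p^2 + 4*sqrt(2)*p + 16*p - 8*sqrt(2)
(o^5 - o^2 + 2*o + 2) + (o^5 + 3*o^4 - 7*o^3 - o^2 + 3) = 2*o^5 + 3*o^4 - 7*o^3 - 2*o^2 + 2*o + 5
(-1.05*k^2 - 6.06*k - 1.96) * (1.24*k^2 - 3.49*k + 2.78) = -1.302*k^4 - 3.8499*k^3 + 15.8*k^2 - 10.0064*k - 5.4488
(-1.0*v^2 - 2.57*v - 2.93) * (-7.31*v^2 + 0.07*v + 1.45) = 7.31*v^4 + 18.7167*v^3 + 19.7884*v^2 - 3.9316*v - 4.2485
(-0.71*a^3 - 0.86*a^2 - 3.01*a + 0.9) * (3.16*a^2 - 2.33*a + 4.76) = -2.2436*a^5 - 1.0633*a^4 - 10.8874*a^3 + 5.7637*a^2 - 16.4246*a + 4.284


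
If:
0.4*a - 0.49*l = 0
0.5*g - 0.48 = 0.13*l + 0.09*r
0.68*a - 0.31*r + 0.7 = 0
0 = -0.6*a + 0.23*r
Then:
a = 5.44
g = 4.67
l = 4.44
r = 14.19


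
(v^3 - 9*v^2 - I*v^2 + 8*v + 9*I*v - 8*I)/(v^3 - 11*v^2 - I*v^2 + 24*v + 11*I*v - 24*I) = (v - 1)/(v - 3)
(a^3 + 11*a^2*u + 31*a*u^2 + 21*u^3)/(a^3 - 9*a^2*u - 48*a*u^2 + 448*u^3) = (a^2 + 4*a*u + 3*u^2)/(a^2 - 16*a*u + 64*u^2)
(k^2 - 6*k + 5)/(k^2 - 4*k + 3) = (k - 5)/(k - 3)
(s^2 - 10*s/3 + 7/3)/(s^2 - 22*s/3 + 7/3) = (3*s^2 - 10*s + 7)/(3*s^2 - 22*s + 7)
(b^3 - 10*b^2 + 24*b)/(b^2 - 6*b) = b - 4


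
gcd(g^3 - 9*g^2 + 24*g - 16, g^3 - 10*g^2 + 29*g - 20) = g^2 - 5*g + 4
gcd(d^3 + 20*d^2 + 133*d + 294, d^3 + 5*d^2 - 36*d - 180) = d + 6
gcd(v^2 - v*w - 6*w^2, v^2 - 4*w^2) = v + 2*w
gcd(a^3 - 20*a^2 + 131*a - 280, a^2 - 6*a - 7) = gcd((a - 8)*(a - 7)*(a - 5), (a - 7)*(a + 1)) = a - 7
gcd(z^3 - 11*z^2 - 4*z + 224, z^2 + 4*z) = z + 4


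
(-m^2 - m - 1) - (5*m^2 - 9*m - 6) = -6*m^2 + 8*m + 5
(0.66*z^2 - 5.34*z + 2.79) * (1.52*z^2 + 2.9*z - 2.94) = 1.0032*z^4 - 6.2028*z^3 - 13.1856*z^2 + 23.7906*z - 8.2026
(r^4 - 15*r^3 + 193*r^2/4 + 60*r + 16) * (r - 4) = r^5 - 19*r^4 + 433*r^3/4 - 133*r^2 - 224*r - 64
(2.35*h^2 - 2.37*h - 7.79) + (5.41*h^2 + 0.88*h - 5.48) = 7.76*h^2 - 1.49*h - 13.27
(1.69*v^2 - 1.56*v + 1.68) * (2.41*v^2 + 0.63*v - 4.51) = 4.0729*v^4 - 2.6949*v^3 - 4.5559*v^2 + 8.094*v - 7.5768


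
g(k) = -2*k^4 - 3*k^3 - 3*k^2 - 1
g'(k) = -8*k^3 - 9*k^2 - 6*k = k*(-8*k^2 - 9*k - 6)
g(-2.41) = -43.90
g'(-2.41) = 74.17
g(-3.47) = -201.74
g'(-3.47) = 246.71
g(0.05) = -1.01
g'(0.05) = -0.32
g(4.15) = -860.32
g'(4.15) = -751.69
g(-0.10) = -1.03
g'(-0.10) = 0.52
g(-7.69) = -5808.30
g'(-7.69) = 3151.97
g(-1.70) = -11.64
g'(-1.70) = 23.49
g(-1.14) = -3.83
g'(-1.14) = 7.00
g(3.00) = -271.00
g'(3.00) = -315.00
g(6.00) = -3349.00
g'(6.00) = -2088.00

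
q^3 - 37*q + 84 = (q - 4)*(q - 3)*(q + 7)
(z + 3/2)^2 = z^2 + 3*z + 9/4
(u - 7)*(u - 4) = u^2 - 11*u + 28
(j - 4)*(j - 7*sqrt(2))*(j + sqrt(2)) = j^3 - 6*sqrt(2)*j^2 - 4*j^2 - 14*j + 24*sqrt(2)*j + 56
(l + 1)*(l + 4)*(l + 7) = l^3 + 12*l^2 + 39*l + 28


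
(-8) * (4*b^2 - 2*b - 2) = -32*b^2 + 16*b + 16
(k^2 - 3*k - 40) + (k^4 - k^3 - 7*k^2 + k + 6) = k^4 - k^3 - 6*k^2 - 2*k - 34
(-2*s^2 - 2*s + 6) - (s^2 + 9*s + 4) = -3*s^2 - 11*s + 2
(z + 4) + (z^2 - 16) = z^2 + z - 12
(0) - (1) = -1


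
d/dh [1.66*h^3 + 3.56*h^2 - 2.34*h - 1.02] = 4.98*h^2 + 7.12*h - 2.34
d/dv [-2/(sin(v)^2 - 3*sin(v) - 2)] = 2*(2*sin(v) - 3)*cos(v)/(3*sin(v) + cos(v)^2 + 1)^2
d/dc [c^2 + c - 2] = 2*c + 1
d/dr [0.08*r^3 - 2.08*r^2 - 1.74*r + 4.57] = 0.24*r^2 - 4.16*r - 1.74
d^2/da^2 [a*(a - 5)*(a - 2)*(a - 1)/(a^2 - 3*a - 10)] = 2*(a^3 + 6*a^2 + 12*a - 16)/(a^3 + 6*a^2 + 12*a + 8)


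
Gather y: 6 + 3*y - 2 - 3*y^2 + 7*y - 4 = -3*y^2 + 10*y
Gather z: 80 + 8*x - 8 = 8*x + 72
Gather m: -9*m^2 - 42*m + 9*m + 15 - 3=-9*m^2 - 33*m + 12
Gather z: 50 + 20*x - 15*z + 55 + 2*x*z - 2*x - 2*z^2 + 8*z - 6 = 18*x - 2*z^2 + z*(2*x - 7) + 99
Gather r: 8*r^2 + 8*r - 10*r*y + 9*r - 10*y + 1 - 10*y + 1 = 8*r^2 + r*(17 - 10*y) - 20*y + 2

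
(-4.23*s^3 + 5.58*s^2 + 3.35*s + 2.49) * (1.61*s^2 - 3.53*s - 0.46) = -6.8103*s^5 + 23.9157*s^4 - 12.3581*s^3 - 10.3834*s^2 - 10.3307*s - 1.1454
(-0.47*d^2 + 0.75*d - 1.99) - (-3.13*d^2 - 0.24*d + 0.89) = 2.66*d^2 + 0.99*d - 2.88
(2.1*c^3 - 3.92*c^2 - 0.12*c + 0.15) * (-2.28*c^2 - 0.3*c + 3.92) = -4.788*c^5 + 8.3076*c^4 + 9.6816*c^3 - 15.6724*c^2 - 0.5154*c + 0.588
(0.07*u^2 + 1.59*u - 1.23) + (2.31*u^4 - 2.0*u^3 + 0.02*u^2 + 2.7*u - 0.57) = 2.31*u^4 - 2.0*u^3 + 0.09*u^2 + 4.29*u - 1.8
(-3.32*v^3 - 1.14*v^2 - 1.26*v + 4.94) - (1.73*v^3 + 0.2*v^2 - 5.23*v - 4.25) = -5.05*v^3 - 1.34*v^2 + 3.97*v + 9.19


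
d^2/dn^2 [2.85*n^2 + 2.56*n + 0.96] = 5.70000000000000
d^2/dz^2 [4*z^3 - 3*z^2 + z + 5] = 24*z - 6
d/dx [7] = 0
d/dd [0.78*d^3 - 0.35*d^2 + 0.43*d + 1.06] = 2.34*d^2 - 0.7*d + 0.43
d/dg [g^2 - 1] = 2*g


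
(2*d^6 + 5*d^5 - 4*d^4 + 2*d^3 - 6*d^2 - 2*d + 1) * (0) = 0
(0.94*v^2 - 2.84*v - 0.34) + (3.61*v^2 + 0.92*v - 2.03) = 4.55*v^2 - 1.92*v - 2.37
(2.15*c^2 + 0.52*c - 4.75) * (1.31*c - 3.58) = 2.8165*c^3 - 7.0158*c^2 - 8.0841*c + 17.005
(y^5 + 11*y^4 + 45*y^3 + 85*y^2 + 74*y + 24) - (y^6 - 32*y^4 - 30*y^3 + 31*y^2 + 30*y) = -y^6 + y^5 + 43*y^4 + 75*y^3 + 54*y^2 + 44*y + 24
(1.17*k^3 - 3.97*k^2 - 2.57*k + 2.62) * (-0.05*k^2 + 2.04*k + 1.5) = -0.0585*k^5 + 2.5853*k^4 - 6.2153*k^3 - 11.3288*k^2 + 1.4898*k + 3.93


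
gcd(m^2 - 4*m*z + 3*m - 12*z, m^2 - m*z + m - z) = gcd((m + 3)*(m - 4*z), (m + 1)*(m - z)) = 1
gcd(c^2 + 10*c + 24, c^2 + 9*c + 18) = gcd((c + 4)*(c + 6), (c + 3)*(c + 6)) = c + 6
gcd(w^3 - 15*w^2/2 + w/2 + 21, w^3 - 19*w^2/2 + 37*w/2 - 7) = w^2 - 9*w + 14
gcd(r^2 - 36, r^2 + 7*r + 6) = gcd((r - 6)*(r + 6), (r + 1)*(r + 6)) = r + 6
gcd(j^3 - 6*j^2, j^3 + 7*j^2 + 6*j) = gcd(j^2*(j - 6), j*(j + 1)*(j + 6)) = j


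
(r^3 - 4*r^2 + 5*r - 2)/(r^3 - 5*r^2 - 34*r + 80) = (r^2 - 2*r + 1)/(r^2 - 3*r - 40)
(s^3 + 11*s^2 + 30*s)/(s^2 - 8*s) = (s^2 + 11*s + 30)/(s - 8)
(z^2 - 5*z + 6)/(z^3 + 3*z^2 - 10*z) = (z - 3)/(z*(z + 5))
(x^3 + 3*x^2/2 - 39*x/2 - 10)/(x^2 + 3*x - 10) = (x^2 - 7*x/2 - 2)/(x - 2)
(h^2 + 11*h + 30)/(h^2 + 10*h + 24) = (h + 5)/(h + 4)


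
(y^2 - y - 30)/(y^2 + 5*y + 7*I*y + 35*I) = (y - 6)/(y + 7*I)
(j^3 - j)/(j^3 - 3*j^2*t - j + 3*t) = j/(j - 3*t)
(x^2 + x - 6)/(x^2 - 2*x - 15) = (x - 2)/(x - 5)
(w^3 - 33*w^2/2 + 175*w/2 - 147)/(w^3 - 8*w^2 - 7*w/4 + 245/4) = 2*(w - 6)/(2*w + 5)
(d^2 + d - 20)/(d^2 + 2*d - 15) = (d - 4)/(d - 3)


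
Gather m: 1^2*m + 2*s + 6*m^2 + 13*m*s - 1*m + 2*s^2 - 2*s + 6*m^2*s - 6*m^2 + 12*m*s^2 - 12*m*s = 6*m^2*s + m*(12*s^2 + s) + 2*s^2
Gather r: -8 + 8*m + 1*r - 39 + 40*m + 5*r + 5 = 48*m + 6*r - 42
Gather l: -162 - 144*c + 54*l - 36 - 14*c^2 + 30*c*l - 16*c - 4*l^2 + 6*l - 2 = -14*c^2 - 160*c - 4*l^2 + l*(30*c + 60) - 200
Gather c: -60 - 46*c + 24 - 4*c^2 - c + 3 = -4*c^2 - 47*c - 33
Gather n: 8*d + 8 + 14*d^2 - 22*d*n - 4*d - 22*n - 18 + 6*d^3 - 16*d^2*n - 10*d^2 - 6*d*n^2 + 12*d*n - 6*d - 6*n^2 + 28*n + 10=6*d^3 + 4*d^2 - 2*d + n^2*(-6*d - 6) + n*(-16*d^2 - 10*d + 6)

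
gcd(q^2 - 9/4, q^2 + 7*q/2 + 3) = q + 3/2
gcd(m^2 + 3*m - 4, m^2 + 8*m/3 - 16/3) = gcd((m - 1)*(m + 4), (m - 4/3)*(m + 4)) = m + 4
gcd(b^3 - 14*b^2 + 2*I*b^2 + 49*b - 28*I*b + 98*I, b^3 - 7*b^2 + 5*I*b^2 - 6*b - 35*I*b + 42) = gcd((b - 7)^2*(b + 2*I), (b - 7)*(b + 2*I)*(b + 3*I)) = b^2 + b*(-7 + 2*I) - 14*I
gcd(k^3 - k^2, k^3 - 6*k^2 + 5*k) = k^2 - k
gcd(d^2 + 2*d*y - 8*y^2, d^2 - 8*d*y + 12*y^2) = -d + 2*y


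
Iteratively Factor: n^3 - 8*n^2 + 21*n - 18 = (n - 3)*(n^2 - 5*n + 6) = (n - 3)^2*(n - 2)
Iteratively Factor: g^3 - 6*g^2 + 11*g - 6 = (g - 1)*(g^2 - 5*g + 6) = (g - 2)*(g - 1)*(g - 3)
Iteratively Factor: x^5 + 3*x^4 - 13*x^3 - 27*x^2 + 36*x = (x)*(x^4 + 3*x^3 - 13*x^2 - 27*x + 36) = x*(x - 1)*(x^3 + 4*x^2 - 9*x - 36) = x*(x - 3)*(x - 1)*(x^2 + 7*x + 12) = x*(x - 3)*(x - 1)*(x + 4)*(x + 3)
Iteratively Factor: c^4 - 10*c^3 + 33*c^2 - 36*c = (c)*(c^3 - 10*c^2 + 33*c - 36) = c*(c - 3)*(c^2 - 7*c + 12) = c*(c - 3)^2*(c - 4)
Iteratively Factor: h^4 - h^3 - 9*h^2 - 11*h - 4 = (h + 1)*(h^3 - 2*h^2 - 7*h - 4) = (h - 4)*(h + 1)*(h^2 + 2*h + 1) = (h - 4)*(h + 1)^2*(h + 1)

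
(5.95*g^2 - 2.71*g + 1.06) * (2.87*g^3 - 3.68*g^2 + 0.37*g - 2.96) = 17.0765*g^5 - 29.6737*g^4 + 15.2165*g^3 - 22.5155*g^2 + 8.4138*g - 3.1376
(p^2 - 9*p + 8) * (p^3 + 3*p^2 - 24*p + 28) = p^5 - 6*p^4 - 43*p^3 + 268*p^2 - 444*p + 224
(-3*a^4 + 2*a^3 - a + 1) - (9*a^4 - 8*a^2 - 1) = -12*a^4 + 2*a^3 + 8*a^2 - a + 2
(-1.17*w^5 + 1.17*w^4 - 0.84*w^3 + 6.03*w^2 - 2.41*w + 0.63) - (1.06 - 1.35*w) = -1.17*w^5 + 1.17*w^4 - 0.84*w^3 + 6.03*w^2 - 1.06*w - 0.43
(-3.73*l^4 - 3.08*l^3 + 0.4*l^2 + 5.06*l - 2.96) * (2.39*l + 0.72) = -8.9147*l^5 - 10.0468*l^4 - 1.2616*l^3 + 12.3814*l^2 - 3.4312*l - 2.1312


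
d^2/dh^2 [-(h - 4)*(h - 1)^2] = 12 - 6*h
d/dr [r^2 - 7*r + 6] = 2*r - 7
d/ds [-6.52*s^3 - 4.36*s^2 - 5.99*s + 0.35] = -19.56*s^2 - 8.72*s - 5.99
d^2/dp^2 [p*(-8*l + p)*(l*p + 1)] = -16*l^2 + 6*l*p + 2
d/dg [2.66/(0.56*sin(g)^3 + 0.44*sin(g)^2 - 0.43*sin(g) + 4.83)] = (-4.4688*sin(g)^2 - 2.3408*sin(g) + 1.1438)*cos(g)/(0.56*sin(g)^3 + 0.44*sin(g)^2 - 0.43*sin(g) + 4.83)^2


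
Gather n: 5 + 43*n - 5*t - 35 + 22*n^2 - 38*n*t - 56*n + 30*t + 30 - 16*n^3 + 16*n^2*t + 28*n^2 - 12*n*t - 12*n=-16*n^3 + n^2*(16*t + 50) + n*(-50*t - 25) + 25*t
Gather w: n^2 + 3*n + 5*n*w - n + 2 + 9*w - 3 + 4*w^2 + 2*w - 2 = n^2 + 2*n + 4*w^2 + w*(5*n + 11) - 3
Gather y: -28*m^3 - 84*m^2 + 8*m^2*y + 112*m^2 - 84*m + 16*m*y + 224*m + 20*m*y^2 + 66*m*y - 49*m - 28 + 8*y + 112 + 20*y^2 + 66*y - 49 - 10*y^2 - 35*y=-28*m^3 + 28*m^2 + 91*m + y^2*(20*m + 10) + y*(8*m^2 + 82*m + 39) + 35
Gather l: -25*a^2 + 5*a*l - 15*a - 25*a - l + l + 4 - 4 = -25*a^2 + 5*a*l - 40*a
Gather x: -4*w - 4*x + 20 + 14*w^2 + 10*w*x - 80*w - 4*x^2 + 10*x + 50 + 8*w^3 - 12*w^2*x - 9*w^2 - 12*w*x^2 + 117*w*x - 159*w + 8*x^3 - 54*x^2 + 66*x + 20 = 8*w^3 + 5*w^2 - 243*w + 8*x^3 + x^2*(-12*w - 58) + x*(-12*w^2 + 127*w + 72) + 90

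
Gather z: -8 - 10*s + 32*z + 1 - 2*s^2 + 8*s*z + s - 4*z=-2*s^2 - 9*s + z*(8*s + 28) - 7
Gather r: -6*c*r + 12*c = -6*c*r + 12*c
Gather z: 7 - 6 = 1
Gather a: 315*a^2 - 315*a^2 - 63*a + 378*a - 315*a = 0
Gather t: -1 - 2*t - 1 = -2*t - 2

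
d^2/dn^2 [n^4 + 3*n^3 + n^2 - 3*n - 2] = 12*n^2 + 18*n + 2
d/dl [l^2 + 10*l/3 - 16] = 2*l + 10/3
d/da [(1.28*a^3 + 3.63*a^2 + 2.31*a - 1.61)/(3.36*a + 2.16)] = (8.6016*a^3 + 20.4912*a^2 + 15.6816*a + 10.3992)/(11.2896*a^2 + 14.5152*a + 4.6656)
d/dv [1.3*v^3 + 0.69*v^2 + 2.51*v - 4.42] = 3.9*v^2 + 1.38*v + 2.51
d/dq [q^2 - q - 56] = 2*q - 1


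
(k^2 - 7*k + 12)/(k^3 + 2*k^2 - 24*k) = (k - 3)/(k*(k + 6))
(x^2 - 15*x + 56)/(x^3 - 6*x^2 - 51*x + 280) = (x - 7)/(x^2 + 2*x - 35)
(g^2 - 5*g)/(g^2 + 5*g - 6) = g*(g - 5)/(g^2 + 5*g - 6)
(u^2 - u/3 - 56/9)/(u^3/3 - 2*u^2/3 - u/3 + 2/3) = (3*u^2 - u - 56/3)/(u^3 - 2*u^2 - u + 2)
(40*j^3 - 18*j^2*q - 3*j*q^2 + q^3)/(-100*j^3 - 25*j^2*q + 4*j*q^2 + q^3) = (-2*j + q)/(5*j + q)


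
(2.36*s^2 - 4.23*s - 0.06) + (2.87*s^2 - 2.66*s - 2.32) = 5.23*s^2 - 6.89*s - 2.38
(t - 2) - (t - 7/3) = 1/3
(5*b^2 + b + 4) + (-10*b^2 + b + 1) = -5*b^2 + 2*b + 5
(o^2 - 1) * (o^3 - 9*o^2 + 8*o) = o^5 - 9*o^4 + 7*o^3 + 9*o^2 - 8*o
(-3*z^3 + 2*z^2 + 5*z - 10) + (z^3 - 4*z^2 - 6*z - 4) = -2*z^3 - 2*z^2 - z - 14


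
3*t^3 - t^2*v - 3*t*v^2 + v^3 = (-3*t + v)*(-t + v)*(t + v)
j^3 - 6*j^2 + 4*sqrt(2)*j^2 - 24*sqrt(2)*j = j*(j - 6)*(j + 4*sqrt(2))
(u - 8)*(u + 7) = u^2 - u - 56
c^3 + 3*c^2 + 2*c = c*(c + 1)*(c + 2)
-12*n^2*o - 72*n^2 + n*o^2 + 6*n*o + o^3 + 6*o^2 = (-3*n + o)*(4*n + o)*(o + 6)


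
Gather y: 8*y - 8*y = 0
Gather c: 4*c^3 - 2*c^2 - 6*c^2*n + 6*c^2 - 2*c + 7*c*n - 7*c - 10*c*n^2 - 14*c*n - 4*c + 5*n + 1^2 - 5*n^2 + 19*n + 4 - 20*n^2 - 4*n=4*c^3 + c^2*(4 - 6*n) + c*(-10*n^2 - 7*n - 13) - 25*n^2 + 20*n + 5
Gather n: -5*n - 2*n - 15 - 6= -7*n - 21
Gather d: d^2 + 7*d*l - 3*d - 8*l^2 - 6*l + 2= d^2 + d*(7*l - 3) - 8*l^2 - 6*l + 2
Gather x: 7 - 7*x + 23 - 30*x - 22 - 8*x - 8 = -45*x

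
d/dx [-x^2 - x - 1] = -2*x - 1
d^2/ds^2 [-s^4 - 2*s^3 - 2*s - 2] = 12*s*(-s - 1)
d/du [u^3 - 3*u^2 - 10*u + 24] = 3*u^2 - 6*u - 10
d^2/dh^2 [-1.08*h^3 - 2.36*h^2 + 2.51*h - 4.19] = -6.48*h - 4.72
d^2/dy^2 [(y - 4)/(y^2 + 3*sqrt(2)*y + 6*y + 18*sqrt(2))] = 2*((y - 4)*(2*y + 3*sqrt(2) + 6)^2 - (3*y + 2 + 3*sqrt(2))*(y^2 + 3*sqrt(2)*y + 6*y + 18*sqrt(2)))/(y^2 + 3*sqrt(2)*y + 6*y + 18*sqrt(2))^3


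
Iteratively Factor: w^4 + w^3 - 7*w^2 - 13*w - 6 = (w + 2)*(w^3 - w^2 - 5*w - 3) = (w + 1)*(w + 2)*(w^2 - 2*w - 3) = (w - 3)*(w + 1)*(w + 2)*(w + 1)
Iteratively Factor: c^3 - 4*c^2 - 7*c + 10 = (c + 2)*(c^2 - 6*c + 5) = (c - 5)*(c + 2)*(c - 1)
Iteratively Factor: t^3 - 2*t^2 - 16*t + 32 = (t - 4)*(t^2 + 2*t - 8) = (t - 4)*(t - 2)*(t + 4)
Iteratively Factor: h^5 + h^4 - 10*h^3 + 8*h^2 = (h)*(h^4 + h^3 - 10*h^2 + 8*h) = h*(h - 1)*(h^3 + 2*h^2 - 8*h) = h*(h - 1)*(h + 4)*(h^2 - 2*h) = h^2*(h - 1)*(h + 4)*(h - 2)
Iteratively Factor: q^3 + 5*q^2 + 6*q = (q + 2)*(q^2 + 3*q) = (q + 2)*(q + 3)*(q)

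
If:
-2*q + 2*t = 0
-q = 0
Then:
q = 0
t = 0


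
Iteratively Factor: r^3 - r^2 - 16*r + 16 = (r - 4)*(r^2 + 3*r - 4) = (r - 4)*(r - 1)*(r + 4)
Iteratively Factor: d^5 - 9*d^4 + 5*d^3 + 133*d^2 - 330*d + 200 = (d - 1)*(d^4 - 8*d^3 - 3*d^2 + 130*d - 200) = (d - 5)*(d - 1)*(d^3 - 3*d^2 - 18*d + 40) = (d - 5)*(d - 1)*(d + 4)*(d^2 - 7*d + 10) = (d - 5)*(d - 2)*(d - 1)*(d + 4)*(d - 5)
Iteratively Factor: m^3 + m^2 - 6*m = (m)*(m^2 + m - 6) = m*(m - 2)*(m + 3)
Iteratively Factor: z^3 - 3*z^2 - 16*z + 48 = (z - 3)*(z^2 - 16) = (z - 3)*(z + 4)*(z - 4)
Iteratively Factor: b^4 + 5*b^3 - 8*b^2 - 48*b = (b + 4)*(b^3 + b^2 - 12*b) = (b - 3)*(b + 4)*(b^2 + 4*b) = (b - 3)*(b + 4)^2*(b)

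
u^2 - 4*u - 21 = (u - 7)*(u + 3)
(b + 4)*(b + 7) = b^2 + 11*b + 28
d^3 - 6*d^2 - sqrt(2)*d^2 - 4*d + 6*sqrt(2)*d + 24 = (d - 6)*(d - 2*sqrt(2))*(d + sqrt(2))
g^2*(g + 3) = g^3 + 3*g^2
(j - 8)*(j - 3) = j^2 - 11*j + 24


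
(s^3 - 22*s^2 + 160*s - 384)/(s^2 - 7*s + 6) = (s^2 - 16*s + 64)/(s - 1)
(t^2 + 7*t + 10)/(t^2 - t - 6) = (t + 5)/(t - 3)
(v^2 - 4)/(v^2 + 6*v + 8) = (v - 2)/(v + 4)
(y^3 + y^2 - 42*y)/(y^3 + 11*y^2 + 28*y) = (y - 6)/(y + 4)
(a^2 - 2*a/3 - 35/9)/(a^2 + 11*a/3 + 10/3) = (a - 7/3)/(a + 2)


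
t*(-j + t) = -j*t + t^2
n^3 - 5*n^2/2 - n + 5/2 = (n - 5/2)*(n - 1)*(n + 1)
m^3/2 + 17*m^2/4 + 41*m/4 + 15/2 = (m/2 + 1)*(m + 3/2)*(m + 5)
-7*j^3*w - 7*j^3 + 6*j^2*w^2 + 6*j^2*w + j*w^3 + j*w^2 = (-j + w)*(7*j + w)*(j*w + j)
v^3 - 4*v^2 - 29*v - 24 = (v - 8)*(v + 1)*(v + 3)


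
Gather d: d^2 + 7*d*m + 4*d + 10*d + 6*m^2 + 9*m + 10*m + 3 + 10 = d^2 + d*(7*m + 14) + 6*m^2 + 19*m + 13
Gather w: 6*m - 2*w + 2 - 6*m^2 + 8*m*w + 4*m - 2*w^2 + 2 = -6*m^2 + 10*m - 2*w^2 + w*(8*m - 2) + 4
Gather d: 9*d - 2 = 9*d - 2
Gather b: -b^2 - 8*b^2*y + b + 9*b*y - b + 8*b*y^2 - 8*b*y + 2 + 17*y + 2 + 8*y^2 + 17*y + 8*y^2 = b^2*(-8*y - 1) + b*(8*y^2 + y) + 16*y^2 + 34*y + 4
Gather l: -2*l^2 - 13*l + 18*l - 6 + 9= -2*l^2 + 5*l + 3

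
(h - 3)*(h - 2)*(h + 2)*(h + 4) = h^4 + h^3 - 16*h^2 - 4*h + 48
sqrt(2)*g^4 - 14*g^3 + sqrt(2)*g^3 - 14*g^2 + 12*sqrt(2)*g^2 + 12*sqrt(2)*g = g*(g - 6*sqrt(2))*(g - sqrt(2))*(sqrt(2)*g + sqrt(2))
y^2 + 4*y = y*(y + 4)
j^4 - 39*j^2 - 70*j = j*(j - 7)*(j + 2)*(j + 5)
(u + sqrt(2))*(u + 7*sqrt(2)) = u^2 + 8*sqrt(2)*u + 14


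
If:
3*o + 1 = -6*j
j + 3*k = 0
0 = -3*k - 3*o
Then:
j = -1/7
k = 1/21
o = -1/21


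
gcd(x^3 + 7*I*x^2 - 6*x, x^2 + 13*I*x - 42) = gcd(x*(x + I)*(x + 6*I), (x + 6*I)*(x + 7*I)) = x + 6*I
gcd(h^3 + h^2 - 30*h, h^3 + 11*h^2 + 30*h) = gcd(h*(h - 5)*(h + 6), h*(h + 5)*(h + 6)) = h^2 + 6*h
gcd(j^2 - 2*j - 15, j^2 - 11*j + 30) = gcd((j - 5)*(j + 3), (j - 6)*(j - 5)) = j - 5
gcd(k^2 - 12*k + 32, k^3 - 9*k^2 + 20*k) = k - 4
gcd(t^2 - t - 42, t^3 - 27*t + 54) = t + 6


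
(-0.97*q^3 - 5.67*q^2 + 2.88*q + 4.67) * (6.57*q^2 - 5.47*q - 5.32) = -6.3729*q^5 - 31.946*q^4 + 55.0969*q^3 + 45.0927*q^2 - 40.8665*q - 24.8444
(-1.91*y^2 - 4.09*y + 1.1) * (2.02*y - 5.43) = -3.8582*y^3 + 2.1095*y^2 + 24.4307*y - 5.973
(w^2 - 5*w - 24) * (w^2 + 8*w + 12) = w^4 + 3*w^3 - 52*w^2 - 252*w - 288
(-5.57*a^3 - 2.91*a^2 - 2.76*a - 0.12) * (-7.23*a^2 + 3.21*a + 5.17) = 40.2711*a^5 + 3.1596*a^4 - 18.1832*a^3 - 23.0367*a^2 - 14.6544*a - 0.6204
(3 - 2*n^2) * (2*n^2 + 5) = -4*n^4 - 4*n^2 + 15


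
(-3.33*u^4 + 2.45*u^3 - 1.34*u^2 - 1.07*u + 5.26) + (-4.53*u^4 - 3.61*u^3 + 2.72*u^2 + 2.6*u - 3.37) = -7.86*u^4 - 1.16*u^3 + 1.38*u^2 + 1.53*u + 1.89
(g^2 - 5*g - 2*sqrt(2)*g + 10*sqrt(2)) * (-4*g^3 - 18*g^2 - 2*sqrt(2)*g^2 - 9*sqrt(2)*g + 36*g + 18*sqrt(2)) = -4*g^5 + 2*g^4 + 6*sqrt(2)*g^4 - 3*sqrt(2)*g^3 + 134*g^3 - 189*sqrt(2)*g^2 - 184*g^2 - 252*g + 270*sqrt(2)*g + 360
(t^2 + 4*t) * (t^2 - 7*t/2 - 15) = t^4 + t^3/2 - 29*t^2 - 60*t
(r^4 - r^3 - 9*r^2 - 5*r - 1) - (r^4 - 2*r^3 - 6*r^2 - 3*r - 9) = r^3 - 3*r^2 - 2*r + 8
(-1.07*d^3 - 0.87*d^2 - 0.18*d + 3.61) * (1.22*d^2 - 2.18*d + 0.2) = -1.3054*d^5 + 1.2712*d^4 + 1.463*d^3 + 4.6226*d^2 - 7.9058*d + 0.722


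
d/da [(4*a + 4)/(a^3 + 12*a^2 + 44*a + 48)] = 4*(-2*a^3 - 15*a^2 - 24*a + 4)/(a^6 + 24*a^5 + 232*a^4 + 1152*a^3 + 3088*a^2 + 4224*a + 2304)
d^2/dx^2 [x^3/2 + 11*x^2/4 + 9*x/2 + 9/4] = 3*x + 11/2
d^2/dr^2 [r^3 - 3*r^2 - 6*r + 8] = 6*r - 6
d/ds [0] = 0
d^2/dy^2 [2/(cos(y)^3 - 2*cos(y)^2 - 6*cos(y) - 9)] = 2*((-21*cos(y) - 16*cos(2*y) + 9*cos(3*y))*(-cos(y)^3 + 2*cos(y)^2 + 6*cos(y) + 9)/4 - 2*(-3*cos(y)^2 + 4*cos(y) + 6)^2*sin(y)^2)/(-cos(y)^3 + 2*cos(y)^2 + 6*cos(y) + 9)^3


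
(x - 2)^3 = x^3 - 6*x^2 + 12*x - 8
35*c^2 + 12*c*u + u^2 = (5*c + u)*(7*c + u)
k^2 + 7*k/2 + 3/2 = (k + 1/2)*(k + 3)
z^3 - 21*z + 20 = (z - 4)*(z - 1)*(z + 5)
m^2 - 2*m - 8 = (m - 4)*(m + 2)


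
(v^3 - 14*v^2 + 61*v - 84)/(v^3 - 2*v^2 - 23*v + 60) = (v - 7)/(v + 5)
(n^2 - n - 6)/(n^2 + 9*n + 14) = (n - 3)/(n + 7)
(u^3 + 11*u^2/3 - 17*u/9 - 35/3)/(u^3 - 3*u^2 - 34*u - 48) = (9*u^2 + 6*u - 35)/(9*(u^2 - 6*u - 16))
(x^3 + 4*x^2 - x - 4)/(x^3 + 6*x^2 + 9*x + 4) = (x - 1)/(x + 1)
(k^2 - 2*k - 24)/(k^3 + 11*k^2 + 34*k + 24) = (k - 6)/(k^2 + 7*k + 6)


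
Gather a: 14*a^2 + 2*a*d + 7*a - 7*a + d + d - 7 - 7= 14*a^2 + 2*a*d + 2*d - 14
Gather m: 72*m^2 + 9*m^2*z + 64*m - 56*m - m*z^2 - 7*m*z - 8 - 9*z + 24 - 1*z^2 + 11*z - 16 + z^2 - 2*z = m^2*(9*z + 72) + m*(-z^2 - 7*z + 8)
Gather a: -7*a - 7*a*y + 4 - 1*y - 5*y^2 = a*(-7*y - 7) - 5*y^2 - y + 4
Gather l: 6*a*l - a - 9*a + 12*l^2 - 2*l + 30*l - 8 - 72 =-10*a + 12*l^2 + l*(6*a + 28) - 80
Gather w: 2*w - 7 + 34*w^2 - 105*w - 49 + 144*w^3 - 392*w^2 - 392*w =144*w^3 - 358*w^2 - 495*w - 56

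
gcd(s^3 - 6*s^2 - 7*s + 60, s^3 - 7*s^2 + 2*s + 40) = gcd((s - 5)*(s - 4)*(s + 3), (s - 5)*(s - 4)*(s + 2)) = s^2 - 9*s + 20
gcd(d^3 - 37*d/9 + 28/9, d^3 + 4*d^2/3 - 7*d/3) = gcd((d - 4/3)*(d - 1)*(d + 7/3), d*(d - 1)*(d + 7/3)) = d^2 + 4*d/3 - 7/3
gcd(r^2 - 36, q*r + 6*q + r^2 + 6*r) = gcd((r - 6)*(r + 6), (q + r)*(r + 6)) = r + 6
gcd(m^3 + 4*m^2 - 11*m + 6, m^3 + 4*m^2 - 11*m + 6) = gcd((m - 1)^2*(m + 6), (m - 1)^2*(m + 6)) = m^3 + 4*m^2 - 11*m + 6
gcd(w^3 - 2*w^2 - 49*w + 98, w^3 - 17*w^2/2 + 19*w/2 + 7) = w^2 - 9*w + 14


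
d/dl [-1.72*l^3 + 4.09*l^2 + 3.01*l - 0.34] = -5.16*l^2 + 8.18*l + 3.01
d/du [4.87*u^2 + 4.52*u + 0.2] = 9.74*u + 4.52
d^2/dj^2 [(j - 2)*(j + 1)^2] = 6*j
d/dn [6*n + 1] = 6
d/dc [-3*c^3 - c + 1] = -9*c^2 - 1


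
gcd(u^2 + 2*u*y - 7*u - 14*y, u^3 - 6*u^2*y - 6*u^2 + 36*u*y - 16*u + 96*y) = 1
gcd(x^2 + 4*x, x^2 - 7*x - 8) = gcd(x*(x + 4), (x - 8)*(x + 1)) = 1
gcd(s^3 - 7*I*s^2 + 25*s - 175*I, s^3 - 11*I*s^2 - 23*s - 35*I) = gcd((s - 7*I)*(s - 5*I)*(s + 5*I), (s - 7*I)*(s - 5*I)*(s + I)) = s^2 - 12*I*s - 35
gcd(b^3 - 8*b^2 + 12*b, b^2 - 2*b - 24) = b - 6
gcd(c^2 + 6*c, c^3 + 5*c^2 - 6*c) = c^2 + 6*c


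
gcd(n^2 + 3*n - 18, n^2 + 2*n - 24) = n + 6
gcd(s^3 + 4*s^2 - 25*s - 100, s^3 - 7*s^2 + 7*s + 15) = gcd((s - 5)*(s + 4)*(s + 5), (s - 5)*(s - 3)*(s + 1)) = s - 5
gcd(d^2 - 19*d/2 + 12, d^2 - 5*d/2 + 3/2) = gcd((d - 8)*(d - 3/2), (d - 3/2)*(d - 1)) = d - 3/2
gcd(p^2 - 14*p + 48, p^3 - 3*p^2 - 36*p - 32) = p - 8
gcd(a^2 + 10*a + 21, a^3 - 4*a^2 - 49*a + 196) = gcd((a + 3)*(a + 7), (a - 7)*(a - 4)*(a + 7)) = a + 7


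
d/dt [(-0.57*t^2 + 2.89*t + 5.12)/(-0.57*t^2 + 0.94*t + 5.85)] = (1.1115*t^2 - 0.832199999999999*t + 12.0937)/(0.3249*t^4 - 1.0716*t^3 - 5.7854*t^2 + 10.998*t + 34.2225)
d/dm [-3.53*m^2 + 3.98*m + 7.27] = 3.98 - 7.06*m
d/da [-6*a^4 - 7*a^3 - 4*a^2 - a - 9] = -24*a^3 - 21*a^2 - 8*a - 1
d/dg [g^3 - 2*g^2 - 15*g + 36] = 3*g^2 - 4*g - 15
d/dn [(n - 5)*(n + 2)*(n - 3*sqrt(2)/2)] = 3*n^2 - 6*n - 3*sqrt(2)*n - 10 + 9*sqrt(2)/2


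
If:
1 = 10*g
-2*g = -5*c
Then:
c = 1/25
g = 1/10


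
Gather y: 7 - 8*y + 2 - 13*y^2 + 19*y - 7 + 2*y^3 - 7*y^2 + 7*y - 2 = 2*y^3 - 20*y^2 + 18*y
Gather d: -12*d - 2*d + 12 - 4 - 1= 7 - 14*d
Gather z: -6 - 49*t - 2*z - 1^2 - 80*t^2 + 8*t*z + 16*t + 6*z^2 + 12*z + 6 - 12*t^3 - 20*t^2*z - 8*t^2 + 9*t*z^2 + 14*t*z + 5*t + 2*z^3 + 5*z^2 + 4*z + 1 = -12*t^3 - 88*t^2 - 28*t + 2*z^3 + z^2*(9*t + 11) + z*(-20*t^2 + 22*t + 14)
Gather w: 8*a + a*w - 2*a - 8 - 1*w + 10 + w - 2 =a*w + 6*a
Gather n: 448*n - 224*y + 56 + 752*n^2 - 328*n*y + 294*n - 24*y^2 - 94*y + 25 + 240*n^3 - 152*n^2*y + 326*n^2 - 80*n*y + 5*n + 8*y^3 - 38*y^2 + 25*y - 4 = 240*n^3 + n^2*(1078 - 152*y) + n*(747 - 408*y) + 8*y^3 - 62*y^2 - 293*y + 77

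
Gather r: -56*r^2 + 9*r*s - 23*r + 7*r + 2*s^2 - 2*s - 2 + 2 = -56*r^2 + r*(9*s - 16) + 2*s^2 - 2*s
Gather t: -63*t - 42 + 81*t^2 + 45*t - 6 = 81*t^2 - 18*t - 48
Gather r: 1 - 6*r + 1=2 - 6*r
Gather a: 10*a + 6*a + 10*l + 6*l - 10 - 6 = 16*a + 16*l - 16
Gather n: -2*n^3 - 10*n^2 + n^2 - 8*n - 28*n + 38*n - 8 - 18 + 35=-2*n^3 - 9*n^2 + 2*n + 9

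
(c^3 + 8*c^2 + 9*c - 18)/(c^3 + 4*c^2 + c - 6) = (c + 6)/(c + 2)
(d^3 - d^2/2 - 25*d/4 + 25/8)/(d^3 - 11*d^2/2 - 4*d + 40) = (d^2 - 3*d + 5/4)/(d^2 - 8*d + 16)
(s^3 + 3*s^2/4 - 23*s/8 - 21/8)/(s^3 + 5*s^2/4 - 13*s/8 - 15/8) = (4*s - 7)/(4*s - 5)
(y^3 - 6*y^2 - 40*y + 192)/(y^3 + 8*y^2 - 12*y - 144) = (y - 8)/(y + 6)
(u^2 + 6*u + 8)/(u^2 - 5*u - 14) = (u + 4)/(u - 7)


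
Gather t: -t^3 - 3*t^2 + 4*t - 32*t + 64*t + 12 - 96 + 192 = -t^3 - 3*t^2 + 36*t + 108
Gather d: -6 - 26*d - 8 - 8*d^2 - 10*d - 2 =-8*d^2 - 36*d - 16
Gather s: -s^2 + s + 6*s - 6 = -s^2 + 7*s - 6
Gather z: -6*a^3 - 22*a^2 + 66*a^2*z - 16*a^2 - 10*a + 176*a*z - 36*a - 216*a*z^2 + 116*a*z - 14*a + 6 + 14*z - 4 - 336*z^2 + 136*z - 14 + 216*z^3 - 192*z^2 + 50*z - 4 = -6*a^3 - 38*a^2 - 60*a + 216*z^3 + z^2*(-216*a - 528) + z*(66*a^2 + 292*a + 200) - 16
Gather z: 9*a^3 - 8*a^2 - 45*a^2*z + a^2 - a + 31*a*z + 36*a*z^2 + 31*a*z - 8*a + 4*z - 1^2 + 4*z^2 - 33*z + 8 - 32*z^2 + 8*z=9*a^3 - 7*a^2 - 9*a + z^2*(36*a - 28) + z*(-45*a^2 + 62*a - 21) + 7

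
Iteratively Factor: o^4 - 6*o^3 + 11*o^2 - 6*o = (o - 3)*(o^3 - 3*o^2 + 2*o) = (o - 3)*(o - 2)*(o^2 - o) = o*(o - 3)*(o - 2)*(o - 1)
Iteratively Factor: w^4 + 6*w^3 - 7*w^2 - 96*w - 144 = (w + 3)*(w^3 + 3*w^2 - 16*w - 48) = (w + 3)*(w + 4)*(w^2 - w - 12) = (w + 3)^2*(w + 4)*(w - 4)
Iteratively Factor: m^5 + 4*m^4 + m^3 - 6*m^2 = (m)*(m^4 + 4*m^3 + m^2 - 6*m) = m*(m + 3)*(m^3 + m^2 - 2*m) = m*(m + 2)*(m + 3)*(m^2 - m) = m^2*(m + 2)*(m + 3)*(m - 1)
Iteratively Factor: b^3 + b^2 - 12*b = (b - 3)*(b^2 + 4*b) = (b - 3)*(b + 4)*(b)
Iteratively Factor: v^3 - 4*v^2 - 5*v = (v - 5)*(v^2 + v) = v*(v - 5)*(v + 1)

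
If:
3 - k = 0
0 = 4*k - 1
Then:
No Solution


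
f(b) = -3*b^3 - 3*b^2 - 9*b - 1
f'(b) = -9*b^2 - 6*b - 9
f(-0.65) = 4.41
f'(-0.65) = -8.90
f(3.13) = -150.55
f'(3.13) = -115.95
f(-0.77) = 5.52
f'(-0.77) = -9.72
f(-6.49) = 751.13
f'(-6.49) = -349.14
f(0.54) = -7.21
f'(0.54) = -14.86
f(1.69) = -39.26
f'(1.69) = -44.84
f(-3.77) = 151.04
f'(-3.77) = -114.30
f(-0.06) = -0.47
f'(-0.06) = -8.67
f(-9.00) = 2024.00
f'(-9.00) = -684.00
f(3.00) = -136.00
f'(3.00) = -108.00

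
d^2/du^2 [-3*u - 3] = 0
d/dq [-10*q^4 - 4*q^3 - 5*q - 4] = -40*q^3 - 12*q^2 - 5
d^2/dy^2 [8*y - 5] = 0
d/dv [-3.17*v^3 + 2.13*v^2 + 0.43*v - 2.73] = -9.51*v^2 + 4.26*v + 0.43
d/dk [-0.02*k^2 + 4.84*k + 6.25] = 4.84 - 0.04*k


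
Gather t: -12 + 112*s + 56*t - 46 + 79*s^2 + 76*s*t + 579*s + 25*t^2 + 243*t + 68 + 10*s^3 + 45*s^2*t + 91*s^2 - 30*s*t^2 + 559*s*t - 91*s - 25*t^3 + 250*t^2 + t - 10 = 10*s^3 + 170*s^2 + 600*s - 25*t^3 + t^2*(275 - 30*s) + t*(45*s^2 + 635*s + 300)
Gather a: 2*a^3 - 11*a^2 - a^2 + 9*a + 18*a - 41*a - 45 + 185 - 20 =2*a^3 - 12*a^2 - 14*a + 120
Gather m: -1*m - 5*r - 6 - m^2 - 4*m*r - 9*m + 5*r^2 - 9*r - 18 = -m^2 + m*(-4*r - 10) + 5*r^2 - 14*r - 24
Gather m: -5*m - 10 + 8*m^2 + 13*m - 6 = 8*m^2 + 8*m - 16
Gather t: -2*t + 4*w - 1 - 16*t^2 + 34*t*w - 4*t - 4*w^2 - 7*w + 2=-16*t^2 + t*(34*w - 6) - 4*w^2 - 3*w + 1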